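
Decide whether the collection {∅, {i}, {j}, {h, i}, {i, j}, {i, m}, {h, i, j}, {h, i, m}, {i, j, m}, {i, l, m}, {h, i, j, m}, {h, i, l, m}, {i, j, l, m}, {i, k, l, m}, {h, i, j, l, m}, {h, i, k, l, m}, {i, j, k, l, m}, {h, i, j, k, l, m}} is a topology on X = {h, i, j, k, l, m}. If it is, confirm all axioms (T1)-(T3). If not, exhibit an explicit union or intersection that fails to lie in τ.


τ IS a topology on X.

Axiom (T1): ∅ ∈ τ? Yes; X ∈ τ? Yes.
Axiom (T2/T3): check pairwise unions and intersections of members of τ.
All pairwise intersections and unions checked — each lies in τ. Therefore τ satisfies (T1), (T2), (T3): it IS a topology on X.


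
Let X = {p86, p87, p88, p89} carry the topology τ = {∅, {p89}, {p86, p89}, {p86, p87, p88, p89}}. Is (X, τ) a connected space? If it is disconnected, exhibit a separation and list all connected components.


(X, τ) is connected.

Find clopen sets (U ∈ τ with X ∖ U ∈ τ):
  U = ∅, X ∖ U = {p86, p87, p88, p89} — both open, so U is clopen.
  U = {p86, p87, p88, p89}, X ∖ U = ∅ — both open, so U is clopen.
Only trivial clopens (∅ and X) exist, so (X, τ) is connected.
Compute connected components by grouping points that agree on all clopens:
  component: {p86, p87, p88, p89}


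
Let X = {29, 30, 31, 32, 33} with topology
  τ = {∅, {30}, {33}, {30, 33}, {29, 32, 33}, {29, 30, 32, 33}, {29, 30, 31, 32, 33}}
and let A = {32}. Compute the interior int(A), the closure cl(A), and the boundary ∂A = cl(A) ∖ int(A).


int(A) = ∅, cl(A) = {29, 31, 32}, ∂A = {29, 31, 32}.

Closed sets in (X, τ) are complements of opens:
  closed(X, τ) = {∅, {31}, {30, 31}, {29, 31, 32}, {29, 30, 31, 32}, {29, 31, 32, 33}, {29, 30, 31, 32, 33}}.
int(A) = ⋃ {U ∈ τ : U ⊆ A}. Opens contained in A: ∅.
Taking the union of these: int(A) = ∅.
cl(A) = ⋂ {C closed : A ⊆ C}. Closed sets containing A: {29, 31, 32}, {29, 30, 31, 32}, {29, 31, 32, 33}, {29, 30, 31, 32, 33}.
Intersecting these: cl(A) = {29, 31, 32}.
∂A = cl(A) ∖ int(A) = {29, 31, 32} ∖ ∅ = {29, 31, 32}.


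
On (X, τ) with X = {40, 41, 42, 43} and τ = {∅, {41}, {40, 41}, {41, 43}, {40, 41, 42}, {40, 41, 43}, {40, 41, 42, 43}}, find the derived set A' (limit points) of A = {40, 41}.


A' = {40, 42, 43}

For each x ∈ X, list the open sets U ∈ τ with x ∈ U, then check whether U ∩ (A ∖ {x}) ≠ ∅ for every such U.
  x = 40: opens ∋ x are {40, 41}, {40, 41, 42}, {40, 41, 43}, {40, 41, 42, 43}; each meets A ∖ {40}, so x IS a limit point.
  x = 41: open {41} ∋ x has {41} ∩ (A ∖ {41}) = ∅, so x is NOT a limit point.
  x = 42: opens ∋ x are {40, 41, 42}, {40, 41, 42, 43}; each meets A ∖ {42}, so x IS a limit point.
  x = 43: opens ∋ x are {41, 43}, {40, 41, 43}, {40, 41, 42, 43}; each meets A ∖ {43}, so x IS a limit point.
Collecting: A' = {40, 42, 43}.


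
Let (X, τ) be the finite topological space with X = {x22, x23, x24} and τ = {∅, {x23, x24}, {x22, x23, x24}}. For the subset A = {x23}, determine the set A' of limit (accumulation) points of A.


A' = {x22, x24}

For each x ∈ X, list the open sets U ∈ τ with x ∈ U, then check whether U ∩ (A ∖ {x}) ≠ ∅ for every such U.
  x = x22: opens ∋ x are {x22, x23, x24}; each meets A ∖ {x22}, so x IS a limit point.
  x = x23: open {x23, x24} ∋ x has {x23, x24} ∩ (A ∖ {x23}) = ∅, so x is NOT a limit point.
  x = x24: opens ∋ x are {x23, x24}, {x22, x23, x24}; each meets A ∖ {x24}, so x IS a limit point.
Collecting: A' = {x22, x24}.


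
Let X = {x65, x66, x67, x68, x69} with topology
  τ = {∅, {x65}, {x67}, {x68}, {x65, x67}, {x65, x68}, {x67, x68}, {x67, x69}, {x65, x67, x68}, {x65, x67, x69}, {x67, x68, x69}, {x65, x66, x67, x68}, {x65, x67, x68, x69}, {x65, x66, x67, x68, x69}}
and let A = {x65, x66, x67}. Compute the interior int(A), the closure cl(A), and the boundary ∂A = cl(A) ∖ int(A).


int(A) = {x65, x67}, cl(A) = {x65, x66, x67, x69}, ∂A = {x66, x69}.

Closed sets in (X, τ) are complements of opens:
  closed(X, τ) = {∅, {x66}, {x69}, {x65, x66}, {x66, x68}, {x66, x69}, {x65, x66, x68}, {x65, x66, x69}, {x66, x67, x69}, {x66, x68, x69}, {x65, x66, x67, x69}, {x65, x66, x68, x69}, {x66, x67, x68, x69}, {x65, x66, x67, x68, x69}}.
int(A) = ⋃ {U ∈ τ : U ⊆ A}. Opens contained in A: ∅, {x65}, {x67}, {x65, x67}.
Taking the union of these: int(A) = {x65, x67}.
cl(A) = ⋂ {C closed : A ⊆ C}. Closed sets containing A: {x65, x66, x67, x69}, {x65, x66, x67, x68, x69}.
Intersecting these: cl(A) = {x65, x66, x67, x69}.
∂A = cl(A) ∖ int(A) = {x65, x66, x67, x69} ∖ {x65, x67} = {x66, x69}.


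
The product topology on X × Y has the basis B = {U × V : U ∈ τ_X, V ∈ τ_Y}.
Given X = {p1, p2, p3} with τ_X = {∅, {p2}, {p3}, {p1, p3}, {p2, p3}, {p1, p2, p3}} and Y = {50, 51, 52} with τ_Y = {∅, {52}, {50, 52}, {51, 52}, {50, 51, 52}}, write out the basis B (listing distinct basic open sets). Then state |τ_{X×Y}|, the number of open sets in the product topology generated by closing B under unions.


Basis B = {∅ × ∅, {p2} × {52}, {p3} × {52}, {p1, p3} × {52}, {p2} × {50, 52}, {p2} × {51, 52}, {p2, p3} × {52}, {p3} × {50, 52}, {p3} × {51, 52}, {p1, p2, p3} × {52}, {p2} × {50, 51, 52}, {p3} × {50, 51, 52}, {p1, p3} × {50, 52}, {p1, p3} × {51, 52}, {p2, p3} × {50, 52}, {p2, p3} × {51, 52}, {p1, p3} × {50, 51, 52}, {p1, p2, p3} × {50, 52}, {p1, p2, p3} × {51, 52}, {p2, p3} × {50, 51, 52}, {p1, p2, p3} × {50, 51, 52}}; |τ_{X×Y}| = 70.

Enumerate products U × V with U ∈ τ_X, V ∈ τ_Y (deduplicated):
  ∅ × ∅ = {} (∅)
  {p2} × {52} = {(p2,52)}
  {p3} × {52} = {(p3,52)}
  {p1, p3} × {52} = {(p1,52), (p3,52)}
  {p2} × {50, 52} = {(p2,50), (p2,52)}
  {p2} × {51, 52} = {(p2,51), (p2,52)}
  {p2, p3} × {52} = {(p2,52), (p3,52)}
  {p3} × {50, 52} = {(p3,50), (p3,52)}
  {p3} × {51, 52} = {(p3,51), (p3,52)}
  {p1, p2, p3} × {52} = {(p1,52), (p2,52), (p3,52)}
  {p2} × {50, 51, 52} = {(p2,50), (p2,51), (p2,52)}
  {p3} × {50, 51, 52} = {(p3,50), (p3,51), (p3,52)}
  {p1, p3} × {50, 52} = {(p1,50), (p1,52), (p3,50), (p3,52)}
  {p1, p3} × {51, 52} = {(p1,51), (p1,52), (p3,51), (p3,52)}
  {p2, p3} × {50, 52} = {(p2,50), (p2,52), (p3,50), (p3,52)}
  {p2, p3} × {51, 52} = {(p2,51), (p2,52), (p3,51), (p3,52)}
  {p1, p3} × {50, 51, 52} = {(p1,50), (p1,51), (p1,52), (p3,50), (p3,51), (p3,52)}
  {p1, p2, p3} × {50, 52} = {(p1,50), (p1,52), (p2,50), (p2,52), (p3,50), (p3,52)}
  {p1, p2, p3} × {51, 52} = {(p1,51), (p1,52), (p2,51), (p2,52), (p3,51), (p3,52)}
  {p2, p3} × {50, 51, 52} = {(p2,50), (p2,51), (p2,52), (p3,50), (p3,51), (p3,52)}
  {p1, p2, p3} × {50, 51, 52} = {(p1,50), (p1,51), (p1,52), (p2,50), (p2,51), (p2,52), (p3,50), (p3,51), (p3,52)}
These 21 distinct sets form the basis B.
Close under arbitrary unions to get τ_{X×Y}; counting gives |τ_{X×Y}| = 70.


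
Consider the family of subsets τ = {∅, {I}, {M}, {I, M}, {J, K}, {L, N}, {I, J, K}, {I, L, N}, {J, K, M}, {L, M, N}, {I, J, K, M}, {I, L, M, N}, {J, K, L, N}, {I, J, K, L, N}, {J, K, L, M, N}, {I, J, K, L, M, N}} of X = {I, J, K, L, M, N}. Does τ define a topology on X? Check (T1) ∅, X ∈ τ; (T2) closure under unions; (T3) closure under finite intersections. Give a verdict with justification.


τ IS a topology on X.

Axiom (T1): ∅ ∈ τ? Yes; X ∈ τ? Yes.
Axiom (T2/T3): check pairwise unions and intersections of members of τ.
All pairwise intersections and unions checked — each lies in τ. Therefore τ satisfies (T1), (T2), (T3): it IS a topology on X.


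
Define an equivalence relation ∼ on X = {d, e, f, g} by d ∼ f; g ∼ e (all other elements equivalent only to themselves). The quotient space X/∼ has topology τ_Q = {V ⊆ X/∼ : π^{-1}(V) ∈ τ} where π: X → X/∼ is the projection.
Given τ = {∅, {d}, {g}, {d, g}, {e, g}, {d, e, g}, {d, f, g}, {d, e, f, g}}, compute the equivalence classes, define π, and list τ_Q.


X/∼ = {[d=f], [e=g]}; |τ_Q| = 3.

Equivalence classes: [d=f], [e=g].
Quotient map π: X → X/∼ sends d ↦ [d=f], e ↦ [e=g], f ↦ [d=f], g ↦ [e=g].
For each subset V ⊆ X/∼, compute π^{-1}(V) ⊆ X and check whether π^{-1}(V) ∈ τ. V is open in τ_Q iff π^{-1}(V) ∈ τ.
  V = {}: π^{-1}(V) = ∅ ∈ τ ✓.
  V = {[d=f]}: π^{-1}(V) = {d, f} ∉ τ ✗.
  V = {[e=g]}: π^{-1}(V) = {e, g} ∈ τ ✓.
  V = {[d=f], [e=g]}: π^{-1}(V) = {d, e, f, g} ∈ τ ✓.
Open sets in the quotient: τ_Q = {{}, {[e=g]}, {[d=f], [e=g]}} (3 elements).


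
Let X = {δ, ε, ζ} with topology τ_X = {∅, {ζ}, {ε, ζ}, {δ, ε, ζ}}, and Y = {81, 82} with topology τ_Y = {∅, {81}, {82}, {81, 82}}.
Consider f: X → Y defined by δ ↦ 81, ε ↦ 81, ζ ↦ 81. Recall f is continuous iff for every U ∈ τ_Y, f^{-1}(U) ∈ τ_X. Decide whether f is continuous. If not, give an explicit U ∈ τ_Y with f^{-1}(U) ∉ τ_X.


f IS continuous.

Compute f^{-1}(U) for each U ∈ τ_Y:
  U = ∅: f^{-1}(U) = ∅ ∈ τ_X ✓.
  U = {81}: f^{-1}(U) = {δ, ε, ζ} ∈ τ_X ✓.
  U = {82}: f^{-1}(U) = ∅ ∈ τ_X ✓.
  U = {81, 82}: f^{-1}(U) = {δ, ε, ζ} ∈ τ_X ✓.
Every preimage lies in τ_X, so f IS continuous.


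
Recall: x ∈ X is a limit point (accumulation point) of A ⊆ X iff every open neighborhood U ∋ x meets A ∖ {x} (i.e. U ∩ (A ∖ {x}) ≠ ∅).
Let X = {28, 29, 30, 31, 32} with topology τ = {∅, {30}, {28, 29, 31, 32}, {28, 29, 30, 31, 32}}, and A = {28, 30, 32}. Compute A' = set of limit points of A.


A' = {28, 29, 31, 32}

For each x ∈ X, list the open sets U ∈ τ with x ∈ U, then check whether U ∩ (A ∖ {x}) ≠ ∅ for every such U.
  x = 28: opens ∋ x are {28, 29, 31, 32}, {28, 29, 30, 31, 32}; each meets A ∖ {28}, so x IS a limit point.
  x = 29: opens ∋ x are {28, 29, 31, 32}, {28, 29, 30, 31, 32}; each meets A ∖ {29}, so x IS a limit point.
  x = 30: open {30} ∋ x has {30} ∩ (A ∖ {30}) = ∅, so x is NOT a limit point.
  x = 31: opens ∋ x are {28, 29, 31, 32}, {28, 29, 30, 31, 32}; each meets A ∖ {31}, so x IS a limit point.
  x = 32: opens ∋ x are {28, 29, 31, 32}, {28, 29, 30, 31, 32}; each meets A ∖ {32}, so x IS a limit point.
Collecting: A' = {28, 29, 31, 32}.


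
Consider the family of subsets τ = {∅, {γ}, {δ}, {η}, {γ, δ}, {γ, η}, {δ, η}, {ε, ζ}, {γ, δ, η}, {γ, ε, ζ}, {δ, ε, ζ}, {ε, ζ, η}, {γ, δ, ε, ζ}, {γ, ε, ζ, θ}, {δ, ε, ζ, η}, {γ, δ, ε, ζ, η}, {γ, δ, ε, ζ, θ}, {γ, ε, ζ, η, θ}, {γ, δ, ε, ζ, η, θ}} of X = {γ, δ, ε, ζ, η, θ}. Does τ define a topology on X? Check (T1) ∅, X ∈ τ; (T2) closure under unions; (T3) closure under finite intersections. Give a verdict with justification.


τ is NOT a topology on X.

Axiom (T1): ∅ ∈ τ? Yes; X ∈ τ? Yes.
Axiom (T2/T3): check pairwise unions and intersections of members of τ.
Counterexample for (T2): {γ} ∪ {ε, ζ, η} = {γ, ε, ζ, η} ∉ τ. Therefore τ is NOT a topology.


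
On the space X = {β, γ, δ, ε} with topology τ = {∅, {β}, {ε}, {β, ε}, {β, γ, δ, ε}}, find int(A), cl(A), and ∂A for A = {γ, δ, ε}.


int(A) = {ε}, cl(A) = {γ, δ, ε}, ∂A = {γ, δ}.

Closed sets in (X, τ) are complements of opens:
  closed(X, τ) = {∅, {γ, δ}, {β, γ, δ}, {γ, δ, ε}, {β, γ, δ, ε}}.
int(A) = ⋃ {U ∈ τ : U ⊆ A}. Opens contained in A: ∅, {ε}.
Taking the union of these: int(A) = {ε}.
cl(A) = ⋂ {C closed : A ⊆ C}. Closed sets containing A: {γ, δ, ε}, {β, γ, δ, ε}.
Intersecting these: cl(A) = {γ, δ, ε}.
∂A = cl(A) ∖ int(A) = {γ, δ, ε} ∖ {ε} = {γ, δ}.


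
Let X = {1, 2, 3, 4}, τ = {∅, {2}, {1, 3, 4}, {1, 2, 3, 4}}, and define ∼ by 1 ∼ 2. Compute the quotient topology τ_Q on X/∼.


X/∼ = {[1=2], [3], [4]}; |τ_Q| = 2.

Equivalence classes: [1=2], [3], [4].
Quotient map π: X → X/∼ sends 1 ↦ [1=2], 2 ↦ [1=2], 3 ↦ [3], 4 ↦ [4].
For each subset V ⊆ X/∼, compute π^{-1}(V) ⊆ X and check whether π^{-1}(V) ∈ τ. V is open in τ_Q iff π^{-1}(V) ∈ τ.
  V = {}: π^{-1}(V) = ∅ ∈ τ ✓.
  V = {[1=2]}: π^{-1}(V) = {1, 2} ∉ τ ✗.
  V = {[3]}: π^{-1}(V) = {3} ∉ τ ✗.
  V = {[1=2], [3]}: π^{-1}(V) = {1, 2, 3} ∉ τ ✗.
  V = {[4]}: π^{-1}(V) = {4} ∉ τ ✗.
  V = {[1=2], [4]}: π^{-1}(V) = {1, 2, 4} ∉ τ ✗.
  V = {[3], [4]}: π^{-1}(V) = {3, 4} ∉ τ ✗.
  V = {[1=2], [3], [4]}: π^{-1}(V) = {1, 2, 3, 4} ∈ τ ✓.
Open sets in the quotient: τ_Q = {{}, {[1=2], [3], [4]}} (2 elements).


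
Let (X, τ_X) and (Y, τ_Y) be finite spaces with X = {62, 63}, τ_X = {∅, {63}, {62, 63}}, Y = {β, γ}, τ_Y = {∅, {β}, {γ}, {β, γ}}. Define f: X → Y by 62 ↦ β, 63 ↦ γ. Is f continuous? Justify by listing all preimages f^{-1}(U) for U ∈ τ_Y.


f is NOT continuous.

Compute f^{-1}(U) for each U ∈ τ_Y:
  U = ∅: f^{-1}(U) = ∅ ∈ τ_X ✓.
  U = {β}: f^{-1}(U) = {62} ∉ τ_X ✗.
  U = {γ}: f^{-1}(U) = {63} ∈ τ_X ✓.
  U = {β, γ}: f^{-1}(U) = {62, 63} ∈ τ_X ✓.
Found U = {β} with f^{-1}(U) = {62} not in τ_X. Therefore f is NOT continuous.


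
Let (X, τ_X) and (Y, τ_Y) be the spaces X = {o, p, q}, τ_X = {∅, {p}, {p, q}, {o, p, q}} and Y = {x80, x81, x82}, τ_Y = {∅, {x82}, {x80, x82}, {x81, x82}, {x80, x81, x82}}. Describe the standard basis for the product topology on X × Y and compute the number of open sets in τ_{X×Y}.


Basis B = {∅ × ∅, {p} × {x82}, {p} × {x80, x82}, {p} × {x81, x82}, {p, q} × {x82}, {o, p, q} × {x82}, {p} × {x80, x81, x82}, {p, q} × {x80, x82}, {p, q} × {x81, x82}, {o, p, q} × {x80, x82}, {o, p, q} × {x81, x82}, {p, q} × {x80, x81, x82}, {o, p, q} × {x80, x81, x82}}; |τ_{X×Y}| = 30.

Enumerate products U × V with U ∈ τ_X, V ∈ τ_Y (deduplicated):
  ∅ × ∅ = {} (∅)
  {p} × {x82} = {(p,x82)}
  {p} × {x80, x82} = {(p,x80), (p,x82)}
  {p} × {x81, x82} = {(p,x81), (p,x82)}
  {p, q} × {x82} = {(p,x82), (q,x82)}
  {o, p, q} × {x82} = {(o,x82), (p,x82), (q,x82)}
  {p} × {x80, x81, x82} = {(p,x80), (p,x81), (p,x82)}
  {p, q} × {x80, x82} = {(p,x80), (p,x82), (q,x80), (q,x82)}
  {p, q} × {x81, x82} = {(p,x81), (p,x82), (q,x81), (q,x82)}
  {o, p, q} × {x80, x82} = {(o,x80), (o,x82), (p,x80), (p,x82), (q,x80), (q,x82)}
  {o, p, q} × {x81, x82} = {(o,x81), (o,x82), (p,x81), (p,x82), (q,x81), (q,x82)}
  {p, q} × {x80, x81, x82} = {(p,x80), (p,x81), (p,x82), (q,x80), (q,x81), (q,x82)}
  {o, p, q} × {x80, x81, x82} = {(o,x80), (o,x81), (o,x82), (p,x80), (p,x81), (p,x82), (q,x80), (q,x81), (q,x82)}
These 13 distinct sets form the basis B.
Close under arbitrary unions to get τ_{X×Y}; counting gives |τ_{X×Y}| = 30.


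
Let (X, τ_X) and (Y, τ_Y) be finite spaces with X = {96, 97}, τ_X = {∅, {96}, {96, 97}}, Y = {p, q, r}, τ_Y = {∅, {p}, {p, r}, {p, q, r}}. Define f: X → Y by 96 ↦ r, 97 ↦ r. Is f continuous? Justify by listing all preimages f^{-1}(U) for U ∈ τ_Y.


f IS continuous.

Compute f^{-1}(U) for each U ∈ τ_Y:
  U = ∅: f^{-1}(U) = ∅ ∈ τ_X ✓.
  U = {p}: f^{-1}(U) = ∅ ∈ τ_X ✓.
  U = {p, r}: f^{-1}(U) = {96, 97} ∈ τ_X ✓.
  U = {p, q, r}: f^{-1}(U) = {96, 97} ∈ τ_X ✓.
Every preimage lies in τ_X, so f IS continuous.


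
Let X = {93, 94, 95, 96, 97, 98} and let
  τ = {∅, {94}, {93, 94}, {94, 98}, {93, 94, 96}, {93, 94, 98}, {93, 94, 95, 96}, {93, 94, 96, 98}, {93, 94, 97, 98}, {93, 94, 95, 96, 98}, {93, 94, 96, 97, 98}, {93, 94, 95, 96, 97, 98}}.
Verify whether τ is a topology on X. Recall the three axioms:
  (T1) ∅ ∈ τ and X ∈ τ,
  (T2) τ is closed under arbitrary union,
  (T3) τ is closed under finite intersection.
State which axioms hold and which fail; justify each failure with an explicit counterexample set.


τ IS a topology on X.

Axiom (T1): ∅ ∈ τ? Yes; X ∈ τ? Yes.
Axiom (T2/T3): check pairwise unions and intersections of members of τ.
All pairwise intersections and unions checked — each lies in τ. Therefore τ satisfies (T1), (T2), (T3): it IS a topology on X.


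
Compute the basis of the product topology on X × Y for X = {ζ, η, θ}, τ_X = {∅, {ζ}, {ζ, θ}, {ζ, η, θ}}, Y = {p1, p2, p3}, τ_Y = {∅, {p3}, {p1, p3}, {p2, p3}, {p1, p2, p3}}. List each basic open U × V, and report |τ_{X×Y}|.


Basis B = {∅ × ∅, {ζ} × {p3}, {ζ} × {p1, p3}, {ζ} × {p2, p3}, {ζ, θ} × {p3}, {ζ} × {p1, p2, p3}, {ζ, η, θ} × {p3}, {ζ, θ} × {p1, p3}, {ζ, θ} × {p2, p3}, {ζ, θ} × {p1, p2, p3}, {ζ, η, θ} × {p1, p3}, {ζ, η, θ} × {p2, p3}, {ζ, η, θ} × {p1, p2, p3}}; |τ_{X×Y}| = 30.

Enumerate products U × V with U ∈ τ_X, V ∈ τ_Y (deduplicated):
  ∅ × ∅ = {} (∅)
  {ζ} × {p3} = {(ζ,p3)}
  {ζ} × {p1, p3} = {(ζ,p1), (ζ,p3)}
  {ζ} × {p2, p3} = {(ζ,p2), (ζ,p3)}
  {ζ, θ} × {p3} = {(ζ,p3), (θ,p3)}
  {ζ} × {p1, p2, p3} = {(ζ,p1), (ζ,p2), (ζ,p3)}
  {ζ, η, θ} × {p3} = {(ζ,p3), (η,p3), (θ,p3)}
  {ζ, θ} × {p1, p3} = {(ζ,p1), (ζ,p3), (θ,p1), (θ,p3)}
  {ζ, θ} × {p2, p3} = {(ζ,p2), (ζ,p3), (θ,p2), (θ,p3)}
  {ζ, θ} × {p1, p2, p3} = {(ζ,p1), (ζ,p2), (ζ,p3), (θ,p1), (θ,p2), (θ,p3)}
  {ζ, η, θ} × {p1, p3} = {(ζ,p1), (ζ,p3), (η,p1), (η,p3), (θ,p1), (θ,p3)}
  {ζ, η, θ} × {p2, p3} = {(ζ,p2), (ζ,p3), (η,p2), (η,p3), (θ,p2), (θ,p3)}
  {ζ, η, θ} × {p1, p2, p3} = {(ζ,p1), (ζ,p2), (ζ,p3), (η,p1), (η,p2), (η,p3), (θ,p1), (θ,p2), (θ,p3)}
These 13 distinct sets form the basis B.
Close under arbitrary unions to get τ_{X×Y}; counting gives |τ_{X×Y}| = 30.


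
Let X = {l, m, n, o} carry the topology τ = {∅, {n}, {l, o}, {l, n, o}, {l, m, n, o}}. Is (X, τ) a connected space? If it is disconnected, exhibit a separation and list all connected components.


(X, τ) is connected.

Find clopen sets (U ∈ τ with X ∖ U ∈ τ):
  U = ∅, X ∖ U = {l, m, n, o} — both open, so U is clopen.
  U = {l, m, n, o}, X ∖ U = ∅ — both open, so U is clopen.
Only trivial clopens (∅ and X) exist, so (X, τ) is connected.
Compute connected components by grouping points that agree on all clopens:
  component: {l, m, n, o}


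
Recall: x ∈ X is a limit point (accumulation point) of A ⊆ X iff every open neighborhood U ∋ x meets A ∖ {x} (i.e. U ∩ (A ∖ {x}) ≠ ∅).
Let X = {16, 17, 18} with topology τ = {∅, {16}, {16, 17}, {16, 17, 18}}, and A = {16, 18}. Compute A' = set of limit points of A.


A' = {17, 18}

For each x ∈ X, list the open sets U ∈ τ with x ∈ U, then check whether U ∩ (A ∖ {x}) ≠ ∅ for every such U.
  x = 16: open {16} ∋ x has {16} ∩ (A ∖ {16}) = ∅, so x is NOT a limit point.
  x = 17: opens ∋ x are {16, 17}, {16, 17, 18}; each meets A ∖ {17}, so x IS a limit point.
  x = 18: opens ∋ x are {16, 17, 18}; each meets A ∖ {18}, so x IS a limit point.
Collecting: A' = {17, 18}.


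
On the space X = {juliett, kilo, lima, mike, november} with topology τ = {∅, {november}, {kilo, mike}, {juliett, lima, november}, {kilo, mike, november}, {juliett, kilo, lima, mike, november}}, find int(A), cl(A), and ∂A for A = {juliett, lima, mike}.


int(A) = ∅, cl(A) = {juliett, kilo, lima, mike}, ∂A = {juliett, kilo, lima, mike}.

Closed sets in (X, τ) are complements of opens:
  closed(X, τ) = {∅, {juliett, lima}, {kilo, mike}, {juliett, lima, november}, {juliett, kilo, lima, mike}, {juliett, kilo, lima, mike, november}}.
int(A) = ⋃ {U ∈ τ : U ⊆ A}. Opens contained in A: ∅.
Taking the union of these: int(A) = ∅.
cl(A) = ⋂ {C closed : A ⊆ C}. Closed sets containing A: {juliett, kilo, lima, mike}, {juliett, kilo, lima, mike, november}.
Intersecting these: cl(A) = {juliett, kilo, lima, mike}.
∂A = cl(A) ∖ int(A) = {juliett, kilo, lima, mike} ∖ ∅ = {juliett, kilo, lima, mike}.


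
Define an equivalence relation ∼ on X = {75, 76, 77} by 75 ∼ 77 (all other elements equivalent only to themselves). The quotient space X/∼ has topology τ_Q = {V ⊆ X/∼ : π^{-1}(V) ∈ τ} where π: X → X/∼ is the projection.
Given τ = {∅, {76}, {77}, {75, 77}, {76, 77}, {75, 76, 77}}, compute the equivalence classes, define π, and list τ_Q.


X/∼ = {[75=77], [76]}; |τ_Q| = 4.

Equivalence classes: [75=77], [76].
Quotient map π: X → X/∼ sends 75 ↦ [75=77], 76 ↦ [76], 77 ↦ [75=77].
For each subset V ⊆ X/∼, compute π^{-1}(V) ⊆ X and check whether π^{-1}(V) ∈ τ. V is open in τ_Q iff π^{-1}(V) ∈ τ.
  V = {}: π^{-1}(V) = ∅ ∈ τ ✓.
  V = {[75=77]}: π^{-1}(V) = {75, 77} ∈ τ ✓.
  V = {[76]}: π^{-1}(V) = {76} ∈ τ ✓.
  V = {[75=77], [76]}: π^{-1}(V) = {75, 76, 77} ∈ τ ✓.
Open sets in the quotient: τ_Q = {{}, {[75=77]}, {[76]}, {[75=77], [76]}} (4 elements).


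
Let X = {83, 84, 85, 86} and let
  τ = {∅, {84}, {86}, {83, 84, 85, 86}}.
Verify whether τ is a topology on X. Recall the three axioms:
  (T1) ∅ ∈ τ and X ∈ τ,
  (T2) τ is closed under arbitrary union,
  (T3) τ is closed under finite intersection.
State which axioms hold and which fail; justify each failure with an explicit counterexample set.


τ is NOT a topology on X.

Axiom (T1): ∅ ∈ τ? Yes; X ∈ τ? Yes.
Axiom (T2/T3): check pairwise unions and intersections of members of τ.
Counterexample for (T2): {84} ∪ {86} = {84, 86} ∉ τ. Therefore τ is NOT a topology.


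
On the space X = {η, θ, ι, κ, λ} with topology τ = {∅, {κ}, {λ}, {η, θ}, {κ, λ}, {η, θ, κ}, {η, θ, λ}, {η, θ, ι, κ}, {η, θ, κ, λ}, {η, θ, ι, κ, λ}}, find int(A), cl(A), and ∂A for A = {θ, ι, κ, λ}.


int(A) = {κ, λ}, cl(A) = {η, θ, ι, κ, λ}, ∂A = {η, θ, ι}.

Closed sets in (X, τ) are complements of opens:
  closed(X, τ) = {∅, {ι}, {λ}, {ι, κ}, {ι, λ}, {η, θ, ι}, {ι, κ, λ}, {η, θ, ι, κ}, {η, θ, ι, λ}, {η, θ, ι, κ, λ}}.
int(A) = ⋃ {U ∈ τ : U ⊆ A}. Opens contained in A: ∅, {κ}, {λ}, {κ, λ}.
Taking the union of these: int(A) = {κ, λ}.
cl(A) = ⋂ {C closed : A ⊆ C}. Closed sets containing A: {η, θ, ι, κ, λ}.
Intersecting these: cl(A) = {η, θ, ι, κ, λ}.
∂A = cl(A) ∖ int(A) = {η, θ, ι, κ, λ} ∖ {κ, λ} = {η, θ, ι}.


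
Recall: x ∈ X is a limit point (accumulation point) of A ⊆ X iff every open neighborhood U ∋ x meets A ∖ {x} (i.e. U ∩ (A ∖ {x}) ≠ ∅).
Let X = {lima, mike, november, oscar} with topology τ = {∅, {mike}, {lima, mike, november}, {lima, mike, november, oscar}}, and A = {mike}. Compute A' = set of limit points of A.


A' = {lima, november, oscar}

For each x ∈ X, list the open sets U ∈ τ with x ∈ U, then check whether U ∩ (A ∖ {x}) ≠ ∅ for every such U.
  x = lima: opens ∋ x are {lima, mike, november}, {lima, mike, november, oscar}; each meets A ∖ {lima}, so x IS a limit point.
  x = mike: open {mike} ∋ x has {mike} ∩ (A ∖ {mike}) = ∅, so x is NOT a limit point.
  x = november: opens ∋ x are {lima, mike, november}, {lima, mike, november, oscar}; each meets A ∖ {november}, so x IS a limit point.
  x = oscar: opens ∋ x are {lima, mike, november, oscar}; each meets A ∖ {oscar}, so x IS a limit point.
Collecting: A' = {lima, november, oscar}.


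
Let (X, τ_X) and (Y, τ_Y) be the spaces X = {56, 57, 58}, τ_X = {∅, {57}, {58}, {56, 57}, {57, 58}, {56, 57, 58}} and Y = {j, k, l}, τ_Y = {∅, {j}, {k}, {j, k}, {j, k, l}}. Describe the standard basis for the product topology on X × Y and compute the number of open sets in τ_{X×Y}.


Basis B = {∅ × ∅, {57} × {j}, {57} × {k}, {58} × {j}, {58} × {k}, {56, 57} × {j}, {56, 57} × {k}, {57} × {j, k}, {57, 58} × {j}, {57, 58} × {k}, {58} × {j, k}, {56, 57, 58} × {j}, {56, 57, 58} × {k}, {57} × {j, k, l}, {58} × {j, k, l}, {56, 57} × {j, k}, {57, 58} × {j, k}, {56, 57} × {j, k, l}, {56, 57, 58} × {j, k}, {57, 58} × {j, k, l}, {56, 57, 58} × {j, k, l}}; |τ_{X×Y}| = 70.

Enumerate products U × V with U ∈ τ_X, V ∈ τ_Y (deduplicated):
  ∅ × ∅ = {} (∅)
  {57} × {j} = {(57,j)}
  {57} × {k} = {(57,k)}
  {58} × {j} = {(58,j)}
  {58} × {k} = {(58,k)}
  {56, 57} × {j} = {(56,j), (57,j)}
  {56, 57} × {k} = {(56,k), (57,k)}
  {57} × {j, k} = {(57,j), (57,k)}
  {57, 58} × {j} = {(57,j), (58,j)}
  {57, 58} × {k} = {(57,k), (58,k)}
  {58} × {j, k} = {(58,j), (58,k)}
  {56, 57, 58} × {j} = {(56,j), (57,j), (58,j)}
  {56, 57, 58} × {k} = {(56,k), (57,k), (58,k)}
  {57} × {j, k, l} = {(57,j), (57,k), (57,l)}
  {58} × {j, k, l} = {(58,j), (58,k), (58,l)}
  {56, 57} × {j, k} = {(56,j), (56,k), (57,j), (57,k)}
  {57, 58} × {j, k} = {(57,j), (57,k), (58,j), (58,k)}
  {56, 57} × {j, k, l} = {(56,j), (56,k), (56,l), (57,j), (57,k), (57,l)}
  {56, 57, 58} × {j, k} = {(56,j), (56,k), (57,j), (57,k), (58,j), (58,k)}
  {57, 58} × {j, k, l} = {(57,j), (57,k), (57,l), (58,j), (58,k), (58,l)}
  {56, 57, 58} × {j, k, l} = {(56,j), (56,k), (56,l), (57,j), (57,k), (57,l), (58,j), (58,k), (58,l)}
These 21 distinct sets form the basis B.
Close under arbitrary unions to get τ_{X×Y}; counting gives |τ_{X×Y}| = 70.


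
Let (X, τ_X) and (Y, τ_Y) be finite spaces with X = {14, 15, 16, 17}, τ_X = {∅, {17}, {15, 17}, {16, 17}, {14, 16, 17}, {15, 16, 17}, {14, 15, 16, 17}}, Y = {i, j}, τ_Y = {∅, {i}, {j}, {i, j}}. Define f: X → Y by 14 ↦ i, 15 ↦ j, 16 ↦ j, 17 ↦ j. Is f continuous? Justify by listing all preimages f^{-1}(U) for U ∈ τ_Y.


f is NOT continuous.

Compute f^{-1}(U) for each U ∈ τ_Y:
  U = ∅: f^{-1}(U) = ∅ ∈ τ_X ✓.
  U = {i}: f^{-1}(U) = {14} ∉ τ_X ✗.
  U = {j}: f^{-1}(U) = {15, 16, 17} ∈ τ_X ✓.
  U = {i, j}: f^{-1}(U) = {14, 15, 16, 17} ∈ τ_X ✓.
Found U = {i} with f^{-1}(U) = {14} not in τ_X. Therefore f is NOT continuous.


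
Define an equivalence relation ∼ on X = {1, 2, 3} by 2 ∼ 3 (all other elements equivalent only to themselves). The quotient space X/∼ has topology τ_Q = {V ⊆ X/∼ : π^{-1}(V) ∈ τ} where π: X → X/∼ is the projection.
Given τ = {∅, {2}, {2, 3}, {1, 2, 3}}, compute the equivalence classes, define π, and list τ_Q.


X/∼ = {[1], [2=3]}; |τ_Q| = 3.

Equivalence classes: [1], [2=3].
Quotient map π: X → X/∼ sends 1 ↦ [1], 2 ↦ [2=3], 3 ↦ [2=3].
For each subset V ⊆ X/∼, compute π^{-1}(V) ⊆ X and check whether π^{-1}(V) ∈ τ. V is open in τ_Q iff π^{-1}(V) ∈ τ.
  V = {}: π^{-1}(V) = ∅ ∈ τ ✓.
  V = {[1]}: π^{-1}(V) = {1} ∉ τ ✗.
  V = {[2=3]}: π^{-1}(V) = {2, 3} ∈ τ ✓.
  V = {[1], [2=3]}: π^{-1}(V) = {1, 2, 3} ∈ τ ✓.
Open sets in the quotient: τ_Q = {{}, {[2=3]}, {[1], [2=3]}} (3 elements).


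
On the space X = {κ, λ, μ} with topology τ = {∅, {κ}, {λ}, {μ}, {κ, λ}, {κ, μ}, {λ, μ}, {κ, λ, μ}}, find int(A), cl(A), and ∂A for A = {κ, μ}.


int(A) = {κ, μ}, cl(A) = {κ, μ}, ∂A = ∅.

Closed sets in (X, τ) are complements of opens:
  closed(X, τ) = {∅, {κ}, {λ}, {μ}, {κ, λ}, {κ, μ}, {λ, μ}, {κ, λ, μ}}.
int(A) = ⋃ {U ∈ τ : U ⊆ A}. Opens contained in A: ∅, {κ}, {μ}, {κ, μ}.
Taking the union of these: int(A) = {κ, μ}.
cl(A) = ⋂ {C closed : A ⊆ C}. Closed sets containing A: {κ, μ}, {κ, λ, μ}.
Intersecting these: cl(A) = {κ, μ}.
∂A = cl(A) ∖ int(A) = {κ, μ} ∖ {κ, μ} = ∅.


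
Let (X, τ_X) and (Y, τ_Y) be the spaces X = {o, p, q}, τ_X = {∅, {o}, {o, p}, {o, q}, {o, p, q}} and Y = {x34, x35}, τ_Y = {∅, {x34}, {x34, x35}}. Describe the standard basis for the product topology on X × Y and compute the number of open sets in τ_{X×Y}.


Basis B = {∅ × ∅, {o} × {x34}, {o} × {x34, x35}, {o, p} × {x34}, {o, q} × {x34}, {o, p, q} × {x34}, {o, p} × {x34, x35}, {o, q} × {x34, x35}, {o, p, q} × {x34, x35}}; |τ_{X×Y}| = 14.

Enumerate products U × V with U ∈ τ_X, V ∈ τ_Y (deduplicated):
  ∅ × ∅ = {} (∅)
  {o} × {x34} = {(o,x34)}
  {o} × {x34, x35} = {(o,x34), (o,x35)}
  {o, p} × {x34} = {(o,x34), (p,x34)}
  {o, q} × {x34} = {(o,x34), (q,x34)}
  {o, p, q} × {x34} = {(o,x34), (p,x34), (q,x34)}
  {o, p} × {x34, x35} = {(o,x34), (o,x35), (p,x34), (p,x35)}
  {o, q} × {x34, x35} = {(o,x34), (o,x35), (q,x34), (q,x35)}
  {o, p, q} × {x34, x35} = {(o,x34), (o,x35), (p,x34), (p,x35), (q,x34), (q,x35)}
These 9 distinct sets form the basis B.
Close under arbitrary unions to get τ_{X×Y}; counting gives |τ_{X×Y}| = 14.


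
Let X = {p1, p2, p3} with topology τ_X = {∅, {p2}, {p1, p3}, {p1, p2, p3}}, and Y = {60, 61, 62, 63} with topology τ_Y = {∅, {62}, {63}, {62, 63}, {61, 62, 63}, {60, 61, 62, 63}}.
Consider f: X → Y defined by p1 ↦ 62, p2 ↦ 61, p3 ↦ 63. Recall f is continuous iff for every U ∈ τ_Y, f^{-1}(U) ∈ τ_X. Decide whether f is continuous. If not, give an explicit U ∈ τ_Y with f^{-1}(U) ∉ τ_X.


f is NOT continuous.

Compute f^{-1}(U) for each U ∈ τ_Y:
  U = ∅: f^{-1}(U) = ∅ ∈ τ_X ✓.
  U = {62}: f^{-1}(U) = {p1} ∉ τ_X ✗.
  U = {63}: f^{-1}(U) = {p3} ∉ τ_X ✗.
  U = {62, 63}: f^{-1}(U) = {p1, p3} ∈ τ_X ✓.
  U = {61, 62, 63}: f^{-1}(U) = {p1, p2, p3} ∈ τ_X ✓.
  U = {60, 61, 62, 63}: f^{-1}(U) = {p1, p2, p3} ∈ τ_X ✓.
Found U = {62} with f^{-1}(U) = {p1} not in τ_X. Therefore f is NOT continuous.


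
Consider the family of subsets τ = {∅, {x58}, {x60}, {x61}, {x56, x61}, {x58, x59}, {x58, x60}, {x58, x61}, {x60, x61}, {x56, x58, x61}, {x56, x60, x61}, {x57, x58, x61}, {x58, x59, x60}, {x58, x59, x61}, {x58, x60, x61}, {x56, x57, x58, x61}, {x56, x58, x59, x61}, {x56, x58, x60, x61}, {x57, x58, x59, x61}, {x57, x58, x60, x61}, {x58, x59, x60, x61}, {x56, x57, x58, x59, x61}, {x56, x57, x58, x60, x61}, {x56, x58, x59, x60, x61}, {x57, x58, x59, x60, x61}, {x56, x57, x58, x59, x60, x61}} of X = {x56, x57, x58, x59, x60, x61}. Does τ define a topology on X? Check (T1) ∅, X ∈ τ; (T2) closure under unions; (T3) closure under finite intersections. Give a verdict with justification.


τ IS a topology on X.

Axiom (T1): ∅ ∈ τ? Yes; X ∈ τ? Yes.
Axiom (T2/T3): check pairwise unions and intersections of members of τ.
All pairwise intersections and unions checked — each lies in τ. Therefore τ satisfies (T1), (T2), (T3): it IS a topology on X.


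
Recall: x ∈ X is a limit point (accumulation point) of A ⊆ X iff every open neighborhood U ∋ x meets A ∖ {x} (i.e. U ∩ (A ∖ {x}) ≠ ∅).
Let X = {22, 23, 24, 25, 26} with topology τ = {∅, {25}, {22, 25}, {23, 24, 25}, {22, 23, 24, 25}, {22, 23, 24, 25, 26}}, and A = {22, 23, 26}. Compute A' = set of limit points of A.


A' = {24, 26}

For each x ∈ X, list the open sets U ∈ τ with x ∈ U, then check whether U ∩ (A ∖ {x}) ≠ ∅ for every such U.
  x = 22: open {22, 25} ∋ x has {22, 25} ∩ (A ∖ {22}) = ∅, so x is NOT a limit point.
  x = 23: open {23, 24, 25} ∋ x has {23, 24, 25} ∩ (A ∖ {23}) = ∅, so x is NOT a limit point.
  x = 24: opens ∋ x are {23, 24, 25}, {22, 23, 24, 25}, {22, 23, 24, 25, 26}; each meets A ∖ {24}, so x IS a limit point.
  x = 25: open {25} ∋ x has {25} ∩ (A ∖ {25}) = ∅, so x is NOT a limit point.
  x = 26: opens ∋ x are {22, 23, 24, 25, 26}; each meets A ∖ {26}, so x IS a limit point.
Collecting: A' = {24, 26}.


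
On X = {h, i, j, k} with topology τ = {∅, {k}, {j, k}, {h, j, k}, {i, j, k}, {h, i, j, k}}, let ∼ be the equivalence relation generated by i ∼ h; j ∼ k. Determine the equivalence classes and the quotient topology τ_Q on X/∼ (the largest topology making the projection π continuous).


X/∼ = {[h=i], [j=k]}; |τ_Q| = 3.

Equivalence classes: [h=i], [j=k].
Quotient map π: X → X/∼ sends h ↦ [h=i], i ↦ [h=i], j ↦ [j=k], k ↦ [j=k].
For each subset V ⊆ X/∼, compute π^{-1}(V) ⊆ X and check whether π^{-1}(V) ∈ τ. V is open in τ_Q iff π^{-1}(V) ∈ τ.
  V = {}: π^{-1}(V) = ∅ ∈ τ ✓.
  V = {[h=i]}: π^{-1}(V) = {h, i} ∉ τ ✗.
  V = {[j=k]}: π^{-1}(V) = {j, k} ∈ τ ✓.
  V = {[h=i], [j=k]}: π^{-1}(V) = {h, i, j, k} ∈ τ ✓.
Open sets in the quotient: τ_Q = {{}, {[j=k]}, {[h=i], [j=k]}} (3 elements).


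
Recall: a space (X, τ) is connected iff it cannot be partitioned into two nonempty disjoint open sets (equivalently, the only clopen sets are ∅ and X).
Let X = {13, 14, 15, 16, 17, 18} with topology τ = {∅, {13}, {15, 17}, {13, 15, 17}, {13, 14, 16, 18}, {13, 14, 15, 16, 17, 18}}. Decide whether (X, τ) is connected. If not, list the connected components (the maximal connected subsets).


(X, τ) is disconnected; components = [{15, 17}, {13, 14, 16, 18}].

Find clopen sets (U ∈ τ with X ∖ U ∈ τ):
  U = ∅, X ∖ U = {13, 14, 15, 16, 17, 18} — both open, so U is clopen.
  U = {15, 17}, X ∖ U = {13, 14, 16, 18} — both open, so U is clopen.
  U = {13, 14, 16, 18}, X ∖ U = {15, 17} — both open, so U is clopen.
  U = {13, 14, 15, 16, 17, 18}, X ∖ U = ∅ — both open, so U is clopen.
Nontrivial clopen(s) exist: e.g. {13, 14, 16, 18}. So (X, τ) is disconnected.
Compute connected components by grouping points that agree on all clopens:
  component: {15, 17}
  component: {13, 14, 16, 18}


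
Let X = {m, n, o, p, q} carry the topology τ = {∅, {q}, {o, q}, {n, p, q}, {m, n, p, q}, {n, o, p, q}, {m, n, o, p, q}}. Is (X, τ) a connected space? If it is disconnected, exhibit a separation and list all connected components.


(X, τ) is connected.

Find clopen sets (U ∈ τ with X ∖ U ∈ τ):
  U = ∅, X ∖ U = {m, n, o, p, q} — both open, so U is clopen.
  U = {m, n, o, p, q}, X ∖ U = ∅ — both open, so U is clopen.
Only trivial clopens (∅ and X) exist, so (X, τ) is connected.
Compute connected components by grouping points that agree on all clopens:
  component: {m, n, o, p, q}


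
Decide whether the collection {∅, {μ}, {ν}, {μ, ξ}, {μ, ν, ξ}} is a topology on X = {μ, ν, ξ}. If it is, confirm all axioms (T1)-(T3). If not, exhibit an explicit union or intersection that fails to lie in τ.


τ is NOT a topology on X.

Axiom (T1): ∅ ∈ τ? Yes; X ∈ τ? Yes.
Axiom (T2/T3): check pairwise unions and intersections of members of τ.
Counterexample for (T2): {μ} ∪ {ν} = {μ, ν} ∉ τ. Therefore τ is NOT a topology.


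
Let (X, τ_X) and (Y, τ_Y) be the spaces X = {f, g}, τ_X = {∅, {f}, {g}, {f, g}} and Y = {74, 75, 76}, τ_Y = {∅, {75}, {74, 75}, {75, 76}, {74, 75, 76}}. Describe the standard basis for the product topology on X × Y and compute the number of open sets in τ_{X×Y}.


Basis B = {∅ × ∅, {f} × {75}, {g} × {75}, {f} × {74, 75}, {f} × {75, 76}, {f, g} × {75}, {g} × {74, 75}, {g} × {75, 76}, {f} × {74, 75, 76}, {g} × {74, 75, 76}, {f, g} × {74, 75}, {f, g} × {75, 76}, {f, g} × {74, 75, 76}}; |τ_{X×Y}| = 25.

Enumerate products U × V with U ∈ τ_X, V ∈ τ_Y (deduplicated):
  ∅ × ∅ = {} (∅)
  {f} × {75} = {(f,75)}
  {g} × {75} = {(g,75)}
  {f} × {74, 75} = {(f,74), (f,75)}
  {f} × {75, 76} = {(f,75), (f,76)}
  {f, g} × {75} = {(f,75), (g,75)}
  {g} × {74, 75} = {(g,74), (g,75)}
  {g} × {75, 76} = {(g,75), (g,76)}
  {f} × {74, 75, 76} = {(f,74), (f,75), (f,76)}
  {g} × {74, 75, 76} = {(g,74), (g,75), (g,76)}
  {f, g} × {74, 75} = {(f,74), (f,75), (g,74), (g,75)}
  {f, g} × {75, 76} = {(f,75), (f,76), (g,75), (g,76)}
  {f, g} × {74, 75, 76} = {(f,74), (f,75), (f,76), (g,74), (g,75), (g,76)}
These 13 distinct sets form the basis B.
Close under arbitrary unions to get τ_{X×Y}; counting gives |τ_{X×Y}| = 25.


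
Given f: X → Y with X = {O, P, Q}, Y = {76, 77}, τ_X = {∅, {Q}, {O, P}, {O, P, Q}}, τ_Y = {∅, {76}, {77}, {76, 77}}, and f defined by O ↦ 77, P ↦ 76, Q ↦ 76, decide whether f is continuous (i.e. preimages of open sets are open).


f is NOT continuous.

Compute f^{-1}(U) for each U ∈ τ_Y:
  U = ∅: f^{-1}(U) = ∅ ∈ τ_X ✓.
  U = {76}: f^{-1}(U) = {P, Q} ∉ τ_X ✗.
  U = {77}: f^{-1}(U) = {O} ∉ τ_X ✗.
  U = {76, 77}: f^{-1}(U) = {O, P, Q} ∈ τ_X ✓.
Found U = {76} with f^{-1}(U) = {P, Q} not in τ_X. Therefore f is NOT continuous.


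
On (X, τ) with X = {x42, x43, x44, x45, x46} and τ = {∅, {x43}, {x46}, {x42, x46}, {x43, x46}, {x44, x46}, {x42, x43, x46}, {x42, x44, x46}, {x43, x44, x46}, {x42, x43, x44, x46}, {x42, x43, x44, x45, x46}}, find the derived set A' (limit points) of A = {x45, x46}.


A' = {x42, x44, x45}

For each x ∈ X, list the open sets U ∈ τ with x ∈ U, then check whether U ∩ (A ∖ {x}) ≠ ∅ for every such U.
  x = x42: opens ∋ x are {x42, x46}, {x42, x43, x46}, {x42, x44, x46}, {x42, x43, x44, x46}, {x42, x43, x44, x45, x46}; each meets A ∖ {x42}, so x IS a limit point.
  x = x43: open {x43} ∋ x has {x43} ∩ (A ∖ {x43}) = ∅, so x is NOT a limit point.
  x = x44: opens ∋ x are {x44, x46}, {x42, x44, x46}, {x43, x44, x46}, {x42, x43, x44, x46}, {x42, x43, x44, x45, x46}; each meets A ∖ {x44}, so x IS a limit point.
  x = x45: opens ∋ x are {x42, x43, x44, x45, x46}; each meets A ∖ {x45}, so x IS a limit point.
  x = x46: open {x46} ∋ x has {x46} ∩ (A ∖ {x46}) = ∅, so x is NOT a limit point.
Collecting: A' = {x42, x44, x45}.


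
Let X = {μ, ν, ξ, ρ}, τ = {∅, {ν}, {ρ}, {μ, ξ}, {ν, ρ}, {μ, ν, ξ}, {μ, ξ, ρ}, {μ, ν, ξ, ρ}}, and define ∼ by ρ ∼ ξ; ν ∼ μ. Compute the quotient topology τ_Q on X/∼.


X/∼ = {[μ=ν], [ξ=ρ]}; |τ_Q| = 2.

Equivalence classes: [μ=ν], [ξ=ρ].
Quotient map π: X → X/∼ sends μ ↦ [μ=ν], ν ↦ [μ=ν], ξ ↦ [ξ=ρ], ρ ↦ [ξ=ρ].
For each subset V ⊆ X/∼, compute π^{-1}(V) ⊆ X and check whether π^{-1}(V) ∈ τ. V is open in τ_Q iff π^{-1}(V) ∈ τ.
  V = {}: π^{-1}(V) = ∅ ∈ τ ✓.
  V = {[μ=ν]}: π^{-1}(V) = {μ, ν} ∉ τ ✗.
  V = {[ξ=ρ]}: π^{-1}(V) = {ξ, ρ} ∉ τ ✗.
  V = {[μ=ν], [ξ=ρ]}: π^{-1}(V) = {μ, ν, ξ, ρ} ∈ τ ✓.
Open sets in the quotient: τ_Q = {{}, {[μ=ν], [ξ=ρ]}} (2 elements).


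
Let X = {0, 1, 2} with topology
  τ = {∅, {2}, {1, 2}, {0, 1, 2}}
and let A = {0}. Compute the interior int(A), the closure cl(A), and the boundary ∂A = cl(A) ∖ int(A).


int(A) = ∅, cl(A) = {0}, ∂A = {0}.

Closed sets in (X, τ) are complements of opens:
  closed(X, τ) = {∅, {0}, {0, 1}, {0, 1, 2}}.
int(A) = ⋃ {U ∈ τ : U ⊆ A}. Opens contained in A: ∅.
Taking the union of these: int(A) = ∅.
cl(A) = ⋂ {C closed : A ⊆ C}. Closed sets containing A: {0}, {0, 1}, {0, 1, 2}.
Intersecting these: cl(A) = {0}.
∂A = cl(A) ∖ int(A) = {0} ∖ ∅ = {0}.


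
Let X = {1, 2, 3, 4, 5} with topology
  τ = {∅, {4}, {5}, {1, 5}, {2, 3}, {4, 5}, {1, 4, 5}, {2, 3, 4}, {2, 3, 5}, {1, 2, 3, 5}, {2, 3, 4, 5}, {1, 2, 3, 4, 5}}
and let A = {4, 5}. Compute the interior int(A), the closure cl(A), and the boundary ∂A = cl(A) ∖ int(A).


int(A) = {4, 5}, cl(A) = {1, 4, 5}, ∂A = {1}.

Closed sets in (X, τ) are complements of opens:
  closed(X, τ) = {∅, {1}, {4}, {1, 4}, {1, 5}, {2, 3}, {1, 2, 3}, {1, 4, 5}, {2, 3, 4}, {1, 2, 3, 4}, {1, 2, 3, 5}, {1, 2, 3, 4, 5}}.
int(A) = ⋃ {U ∈ τ : U ⊆ A}. Opens contained in A: ∅, {4}, {5}, {4, 5}.
Taking the union of these: int(A) = {4, 5}.
cl(A) = ⋂ {C closed : A ⊆ C}. Closed sets containing A: {1, 4, 5}, {1, 2, 3, 4, 5}.
Intersecting these: cl(A) = {1, 4, 5}.
∂A = cl(A) ∖ int(A) = {1, 4, 5} ∖ {4, 5} = {1}.


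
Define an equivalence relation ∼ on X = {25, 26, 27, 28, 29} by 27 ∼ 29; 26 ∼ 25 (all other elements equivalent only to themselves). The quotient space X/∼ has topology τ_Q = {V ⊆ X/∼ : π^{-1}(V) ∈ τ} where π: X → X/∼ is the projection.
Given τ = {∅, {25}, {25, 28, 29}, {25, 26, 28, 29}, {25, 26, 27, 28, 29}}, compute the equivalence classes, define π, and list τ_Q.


X/∼ = {[25=26], [27=29], [28]}; |τ_Q| = 2.

Equivalence classes: [25=26], [27=29], [28].
Quotient map π: X → X/∼ sends 25 ↦ [25=26], 26 ↦ [25=26], 27 ↦ [27=29], 28 ↦ [28], 29 ↦ [27=29].
For each subset V ⊆ X/∼, compute π^{-1}(V) ⊆ X and check whether π^{-1}(V) ∈ τ. V is open in τ_Q iff π^{-1}(V) ∈ τ.
  V = {}: π^{-1}(V) = ∅ ∈ τ ✓.
  V = {[25=26]}: π^{-1}(V) = {25, 26} ∉ τ ✗.
  V = {[27=29]}: π^{-1}(V) = {27, 29} ∉ τ ✗.
  V = {[25=26], [27=29]}: π^{-1}(V) = {25, 26, 27, 29} ∉ τ ✗.
  V = {[28]}: π^{-1}(V) = {28} ∉ τ ✗.
  V = {[25=26], [28]}: π^{-1}(V) = {25, 26, 28} ∉ τ ✗.
  V = {[27=29], [28]}: π^{-1}(V) = {27, 28, 29} ∉ τ ✗.
  V = {[25=26], [27=29], [28]}: π^{-1}(V) = {25, 26, 27, 28, 29} ∈ τ ✓.
Open sets in the quotient: τ_Q = {{}, {[25=26], [27=29], [28]}} (2 elements).
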